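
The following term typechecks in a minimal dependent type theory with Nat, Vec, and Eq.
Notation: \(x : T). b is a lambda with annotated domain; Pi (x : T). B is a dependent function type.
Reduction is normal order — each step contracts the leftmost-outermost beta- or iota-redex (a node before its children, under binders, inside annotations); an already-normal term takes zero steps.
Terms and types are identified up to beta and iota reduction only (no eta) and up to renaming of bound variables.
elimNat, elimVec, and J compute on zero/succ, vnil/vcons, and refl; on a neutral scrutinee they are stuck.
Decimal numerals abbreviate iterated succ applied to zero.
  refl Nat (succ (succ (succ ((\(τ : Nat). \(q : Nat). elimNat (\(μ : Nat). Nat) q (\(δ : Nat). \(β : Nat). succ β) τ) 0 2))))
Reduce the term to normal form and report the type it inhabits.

reduced normal form:
  refl Nat 5
type:
  Eq Nat 5 5


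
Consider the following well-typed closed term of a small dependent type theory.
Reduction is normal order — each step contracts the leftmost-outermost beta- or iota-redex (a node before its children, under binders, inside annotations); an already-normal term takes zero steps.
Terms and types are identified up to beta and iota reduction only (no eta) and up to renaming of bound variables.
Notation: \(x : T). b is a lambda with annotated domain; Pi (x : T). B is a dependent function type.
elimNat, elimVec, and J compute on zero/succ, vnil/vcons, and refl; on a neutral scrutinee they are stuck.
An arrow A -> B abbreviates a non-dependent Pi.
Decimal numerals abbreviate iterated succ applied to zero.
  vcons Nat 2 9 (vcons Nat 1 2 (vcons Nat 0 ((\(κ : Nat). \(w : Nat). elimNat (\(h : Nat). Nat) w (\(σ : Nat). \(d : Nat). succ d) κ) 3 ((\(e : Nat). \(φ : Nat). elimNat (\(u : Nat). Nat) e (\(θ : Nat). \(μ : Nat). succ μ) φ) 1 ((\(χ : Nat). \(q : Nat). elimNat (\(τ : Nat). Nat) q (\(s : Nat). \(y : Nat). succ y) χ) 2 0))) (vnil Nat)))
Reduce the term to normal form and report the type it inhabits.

resulting normal form:
  vcons Nat 2 9 (vcons Nat 1 2 (vcons Nat 0 6 (vnil Nat)))
inferred type:
  Vec Nat 3


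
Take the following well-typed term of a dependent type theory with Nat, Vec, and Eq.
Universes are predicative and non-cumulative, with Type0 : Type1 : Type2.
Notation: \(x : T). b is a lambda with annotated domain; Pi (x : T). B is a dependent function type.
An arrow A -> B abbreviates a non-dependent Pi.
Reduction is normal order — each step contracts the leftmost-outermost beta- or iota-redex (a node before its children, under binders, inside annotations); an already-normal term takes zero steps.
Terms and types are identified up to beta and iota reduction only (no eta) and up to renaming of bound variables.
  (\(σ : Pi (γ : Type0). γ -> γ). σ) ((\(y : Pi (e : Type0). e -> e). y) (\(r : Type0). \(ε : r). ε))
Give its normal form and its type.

reduced normal form:
  \(σ : Type0). \(γ : σ). γ
inferred type:
  Pi (σ : Type0). σ -> σ


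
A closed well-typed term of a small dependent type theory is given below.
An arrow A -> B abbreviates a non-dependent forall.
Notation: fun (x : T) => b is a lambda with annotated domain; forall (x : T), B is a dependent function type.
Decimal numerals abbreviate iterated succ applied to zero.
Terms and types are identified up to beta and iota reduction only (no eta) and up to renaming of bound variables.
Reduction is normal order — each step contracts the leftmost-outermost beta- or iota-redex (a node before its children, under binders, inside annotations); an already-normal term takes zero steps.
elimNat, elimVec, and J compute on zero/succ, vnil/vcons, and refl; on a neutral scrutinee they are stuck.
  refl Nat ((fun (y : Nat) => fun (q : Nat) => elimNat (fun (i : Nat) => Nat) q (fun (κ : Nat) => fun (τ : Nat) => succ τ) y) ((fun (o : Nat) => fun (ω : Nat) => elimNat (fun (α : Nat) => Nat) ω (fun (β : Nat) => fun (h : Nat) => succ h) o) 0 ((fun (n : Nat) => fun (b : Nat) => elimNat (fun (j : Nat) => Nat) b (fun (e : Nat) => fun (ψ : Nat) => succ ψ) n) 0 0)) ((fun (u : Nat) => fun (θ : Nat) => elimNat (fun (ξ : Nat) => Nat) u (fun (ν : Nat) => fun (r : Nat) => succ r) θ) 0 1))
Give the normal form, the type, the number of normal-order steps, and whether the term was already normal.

reduced normal form:
  refl Nat 1
inferred type:
  Eq Nat 1 1
steps to reach normal form (normal order): 15
started in normal form: no
first redex: a beta-redex


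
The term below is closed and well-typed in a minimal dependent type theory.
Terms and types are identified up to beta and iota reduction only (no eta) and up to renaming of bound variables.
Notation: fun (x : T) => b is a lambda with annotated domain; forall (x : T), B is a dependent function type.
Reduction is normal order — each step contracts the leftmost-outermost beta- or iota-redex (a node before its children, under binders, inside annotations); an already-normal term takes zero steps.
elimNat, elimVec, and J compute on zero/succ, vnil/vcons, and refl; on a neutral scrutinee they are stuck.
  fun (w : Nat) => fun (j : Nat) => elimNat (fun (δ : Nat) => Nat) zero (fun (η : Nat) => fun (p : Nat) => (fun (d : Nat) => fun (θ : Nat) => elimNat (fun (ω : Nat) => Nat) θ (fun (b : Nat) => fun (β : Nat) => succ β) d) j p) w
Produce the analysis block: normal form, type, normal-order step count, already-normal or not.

reduced normal form:
  fun (w : Nat) => fun (j : Nat) => elimNat (fun (δ : Nat) => Nat) zero (fun (η : Nat) => fun (p : Nat) => elimNat (fun (d : Nat) => Nat) p (fun (θ : Nat) => fun (ω : Nat) => succ ω) j) w
inferred type:
  forall (w : Nat), forall (j : Nat), Nat
steps to reach normal form (normal order): 2
term was already normal: no
first redex: a beta-redex


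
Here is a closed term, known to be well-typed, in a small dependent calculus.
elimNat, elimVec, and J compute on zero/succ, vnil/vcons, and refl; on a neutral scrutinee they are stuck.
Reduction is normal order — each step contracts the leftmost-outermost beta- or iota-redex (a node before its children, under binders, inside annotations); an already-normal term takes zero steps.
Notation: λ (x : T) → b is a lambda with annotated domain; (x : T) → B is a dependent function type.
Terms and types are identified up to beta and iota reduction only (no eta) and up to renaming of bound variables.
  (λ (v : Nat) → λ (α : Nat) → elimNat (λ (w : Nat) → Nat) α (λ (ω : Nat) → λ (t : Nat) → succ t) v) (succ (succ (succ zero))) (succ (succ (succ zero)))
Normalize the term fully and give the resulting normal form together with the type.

reduced normal form:
  succ (succ (succ (succ (succ (succ zero)))))
inferred type:
  Nat
observation: normalization takes exactly 12 steps under the normal-order strategy.


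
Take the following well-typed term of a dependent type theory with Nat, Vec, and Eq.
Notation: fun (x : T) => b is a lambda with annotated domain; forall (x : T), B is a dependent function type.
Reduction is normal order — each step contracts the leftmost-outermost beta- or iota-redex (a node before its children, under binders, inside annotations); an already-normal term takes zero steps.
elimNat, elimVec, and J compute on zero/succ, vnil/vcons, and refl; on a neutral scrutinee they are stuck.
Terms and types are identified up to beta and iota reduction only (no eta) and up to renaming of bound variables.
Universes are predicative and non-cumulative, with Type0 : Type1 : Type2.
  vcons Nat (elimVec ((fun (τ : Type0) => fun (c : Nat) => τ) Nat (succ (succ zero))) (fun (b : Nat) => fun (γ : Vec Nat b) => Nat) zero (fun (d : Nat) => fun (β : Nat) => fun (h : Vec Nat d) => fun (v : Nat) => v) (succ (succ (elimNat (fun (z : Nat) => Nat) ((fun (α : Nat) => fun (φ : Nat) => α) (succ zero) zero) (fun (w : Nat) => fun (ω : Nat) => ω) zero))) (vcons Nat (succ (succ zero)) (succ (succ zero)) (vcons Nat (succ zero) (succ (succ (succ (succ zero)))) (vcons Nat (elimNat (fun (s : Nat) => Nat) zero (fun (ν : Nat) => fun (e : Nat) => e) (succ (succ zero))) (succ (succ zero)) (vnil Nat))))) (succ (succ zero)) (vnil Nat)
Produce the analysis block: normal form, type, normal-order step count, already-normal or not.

reduced normal form:
  vcons Nat zero (succ (succ zero)) (vnil Nat)
inferred type:
  Vec Nat (succ zero)
steps to reach normal form (normal order): 16
started in normal form: no
first redex: an elimVec iota-redex


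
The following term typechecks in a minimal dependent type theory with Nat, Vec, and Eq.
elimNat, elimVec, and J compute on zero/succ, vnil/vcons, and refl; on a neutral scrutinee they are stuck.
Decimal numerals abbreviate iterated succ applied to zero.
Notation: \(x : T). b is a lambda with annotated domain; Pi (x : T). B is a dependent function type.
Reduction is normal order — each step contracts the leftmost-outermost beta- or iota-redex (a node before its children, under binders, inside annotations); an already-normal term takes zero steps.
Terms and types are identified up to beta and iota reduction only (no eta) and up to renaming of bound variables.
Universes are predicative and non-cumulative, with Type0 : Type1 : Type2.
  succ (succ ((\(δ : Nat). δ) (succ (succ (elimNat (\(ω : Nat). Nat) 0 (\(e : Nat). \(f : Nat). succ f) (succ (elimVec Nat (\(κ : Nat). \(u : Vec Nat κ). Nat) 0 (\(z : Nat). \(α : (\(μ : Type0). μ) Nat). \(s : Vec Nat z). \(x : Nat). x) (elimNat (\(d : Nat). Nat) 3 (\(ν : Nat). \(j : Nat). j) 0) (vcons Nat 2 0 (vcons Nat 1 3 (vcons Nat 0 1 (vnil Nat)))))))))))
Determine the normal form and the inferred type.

resulting normal form:
  5
type:
  Nat


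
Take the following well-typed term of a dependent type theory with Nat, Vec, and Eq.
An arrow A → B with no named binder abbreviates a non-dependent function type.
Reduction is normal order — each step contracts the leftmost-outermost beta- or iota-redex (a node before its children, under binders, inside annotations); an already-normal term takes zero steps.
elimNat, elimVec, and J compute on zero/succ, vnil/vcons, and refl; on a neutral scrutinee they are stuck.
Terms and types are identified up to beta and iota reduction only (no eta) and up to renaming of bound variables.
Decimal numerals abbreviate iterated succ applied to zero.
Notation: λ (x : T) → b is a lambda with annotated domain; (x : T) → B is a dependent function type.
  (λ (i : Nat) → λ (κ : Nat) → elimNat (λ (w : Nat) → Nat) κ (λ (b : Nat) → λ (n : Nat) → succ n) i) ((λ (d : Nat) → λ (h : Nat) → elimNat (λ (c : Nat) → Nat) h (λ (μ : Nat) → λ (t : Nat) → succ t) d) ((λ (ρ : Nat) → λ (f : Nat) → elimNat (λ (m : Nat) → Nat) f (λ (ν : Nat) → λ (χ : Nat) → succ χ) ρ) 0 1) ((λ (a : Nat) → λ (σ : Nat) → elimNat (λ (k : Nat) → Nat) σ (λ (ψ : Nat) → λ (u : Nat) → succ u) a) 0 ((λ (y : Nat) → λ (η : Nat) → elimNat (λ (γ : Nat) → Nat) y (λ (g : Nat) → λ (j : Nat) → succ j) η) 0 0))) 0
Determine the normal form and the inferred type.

resulting normal form:
  1
inferred type:
  Nat
observation: 21 normal-order steps normalize the term, beginning with a beta-redex.


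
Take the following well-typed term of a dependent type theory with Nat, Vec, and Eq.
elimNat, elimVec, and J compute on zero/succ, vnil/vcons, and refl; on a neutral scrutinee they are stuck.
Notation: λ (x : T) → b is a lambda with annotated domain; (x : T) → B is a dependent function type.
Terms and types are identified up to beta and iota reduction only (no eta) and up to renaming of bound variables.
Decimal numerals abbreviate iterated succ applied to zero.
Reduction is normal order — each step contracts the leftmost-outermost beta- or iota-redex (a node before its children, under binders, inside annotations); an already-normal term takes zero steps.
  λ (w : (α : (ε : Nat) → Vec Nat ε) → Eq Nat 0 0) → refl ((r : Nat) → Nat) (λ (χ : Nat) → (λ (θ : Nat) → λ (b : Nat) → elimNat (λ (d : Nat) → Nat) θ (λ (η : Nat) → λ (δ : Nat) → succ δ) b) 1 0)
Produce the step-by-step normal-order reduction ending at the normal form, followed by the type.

normal-order reduction:
  λ (w : (α : (ε : Nat) → Vec Nat ε) → Eq Nat 0 0) → refl ((r : Nat) → Nat) (λ (χ : Nat) → (λ (θ : Nat) → λ (b : Nat) → elimNat (λ (d : Nat) → Nat) θ (λ (η : Nat) → λ (δ : Nat) → succ δ) b) 1 0)
  ~> λ (w : (α : (ε : Nat) → Vec Nat ε) → Eq Nat 0 0) → refl ((r : Nat) → Nat) (λ (χ : Nat) → (λ (θ : Nat) → elimNat (λ (b : Nat) → Nat) 1 (λ (d : Nat) → λ (η : Nat) → succ η) θ) 0)
  ~> λ (w : (α : (ε : Nat) → Vec Nat ε) → Eq Nat 0 0) → refl ((r : Nat) → Nat) (λ (χ : Nat) → elimNat (λ (θ : Nat) → Nat) 1 (λ (b : Nat) → λ (d : Nat) → succ d) 0)
  ~> λ (w : (α : (ε : Nat) → Vec Nat ε) → Eq Nat 0 0) → refl ((r : Nat) → Nat) (λ (χ : Nat) → 1)
inferred type:
  (w : (α : (ε : Nat) → Vec Nat ε) → Eq Nat 0 0) → Eq ((r : Nat) → Nat) (λ (χ : Nat) → 1) (λ (θ : Nat) → 1)


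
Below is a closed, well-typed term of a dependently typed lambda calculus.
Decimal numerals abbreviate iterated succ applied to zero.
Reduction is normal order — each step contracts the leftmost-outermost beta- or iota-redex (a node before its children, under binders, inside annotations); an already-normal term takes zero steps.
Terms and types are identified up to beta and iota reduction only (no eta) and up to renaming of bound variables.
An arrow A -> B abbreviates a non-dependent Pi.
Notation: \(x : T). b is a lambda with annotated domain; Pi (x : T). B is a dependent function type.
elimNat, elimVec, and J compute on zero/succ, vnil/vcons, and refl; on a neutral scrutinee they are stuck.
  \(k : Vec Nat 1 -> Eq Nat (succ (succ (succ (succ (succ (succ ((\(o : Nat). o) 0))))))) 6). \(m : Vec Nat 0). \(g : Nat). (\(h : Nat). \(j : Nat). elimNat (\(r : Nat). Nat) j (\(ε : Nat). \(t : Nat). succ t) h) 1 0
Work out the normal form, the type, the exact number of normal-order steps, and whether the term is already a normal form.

reduced normal form:
  \(k : Vec Nat 1 -> Eq Nat 6 6). \(o : Vec Nat 0). \(m : Nat). 1
the term's type:
  (Vec Nat 1 -> Eq Nat 6 6) -> Vec Nat 0 -> Nat -> Nat
reduction steps (normal order): 7
started in normal form: no
first redex: a beta-redex


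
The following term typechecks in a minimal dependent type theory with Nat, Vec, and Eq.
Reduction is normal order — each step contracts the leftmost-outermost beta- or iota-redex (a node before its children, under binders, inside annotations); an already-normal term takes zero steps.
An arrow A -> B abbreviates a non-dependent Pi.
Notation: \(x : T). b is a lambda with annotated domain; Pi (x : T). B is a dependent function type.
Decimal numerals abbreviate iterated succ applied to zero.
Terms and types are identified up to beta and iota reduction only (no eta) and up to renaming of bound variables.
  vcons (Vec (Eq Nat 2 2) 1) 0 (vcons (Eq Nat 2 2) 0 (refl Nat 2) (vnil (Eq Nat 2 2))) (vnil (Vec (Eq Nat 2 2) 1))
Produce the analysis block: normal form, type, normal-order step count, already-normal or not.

reduced normal form:
  vcons (Vec (Eq Nat 2 2) 1) 0 (vcons (Eq Nat 2 2) 0 (refl Nat 2) (vnil (Eq Nat 2 2))) (vnil (Vec (Eq Nat 2 2) 1))
type:
  Vec (Vec (Eq Nat 2 2) 1) 1
reduction steps (normal order): 0
already normal: yes


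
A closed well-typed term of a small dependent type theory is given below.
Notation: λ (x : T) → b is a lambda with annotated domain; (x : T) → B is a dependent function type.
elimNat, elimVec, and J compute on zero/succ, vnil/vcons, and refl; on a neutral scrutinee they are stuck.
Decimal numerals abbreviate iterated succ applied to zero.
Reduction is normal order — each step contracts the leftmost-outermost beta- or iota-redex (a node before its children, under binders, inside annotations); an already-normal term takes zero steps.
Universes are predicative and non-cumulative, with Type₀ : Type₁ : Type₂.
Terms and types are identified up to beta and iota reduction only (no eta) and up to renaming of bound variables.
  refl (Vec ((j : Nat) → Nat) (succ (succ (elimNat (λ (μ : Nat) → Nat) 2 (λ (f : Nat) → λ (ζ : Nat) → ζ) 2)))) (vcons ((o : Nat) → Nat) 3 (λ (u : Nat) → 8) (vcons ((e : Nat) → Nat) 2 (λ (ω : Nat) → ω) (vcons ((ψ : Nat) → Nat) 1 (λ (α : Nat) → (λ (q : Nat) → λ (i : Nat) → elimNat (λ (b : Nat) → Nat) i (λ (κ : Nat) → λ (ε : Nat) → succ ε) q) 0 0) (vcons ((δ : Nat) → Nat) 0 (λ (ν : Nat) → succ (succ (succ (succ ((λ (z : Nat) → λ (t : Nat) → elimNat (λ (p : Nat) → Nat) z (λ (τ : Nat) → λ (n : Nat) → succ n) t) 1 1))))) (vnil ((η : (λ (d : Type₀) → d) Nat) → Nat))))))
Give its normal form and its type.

normal form:
  refl (Vec ((j : Nat) → Nat) 4) (vcons ((μ : Nat) → Nat) 3 (λ (f : Nat) → 8) (vcons ((ζ : Nat) → Nat) 2 (λ (o : Nat) → o) (vcons ((u : Nat) → Nat) 1 (λ (e : Nat) → 0) (vcons ((ω : Nat) → Nat) 0 (λ (ψ : Nat) → 6) (vnil ((α : Nat) → Nat))))))
type:
  Eq (Vec ((j : Nat) → Nat) 4) (vcons ((μ : Nat) → Nat) 3 (λ (f : Nat) → 8) (vcons ((ζ : Nat) → Nat) 2 (λ (o : Nat) → o) (vcons ((u : Nat) → Nat) 1 (λ (e : Nat) → 0) (vcons ((ω : Nat) → Nat) 0 (λ (ψ : Nat) → 6) (vnil ((α : Nat) → Nat)))))) (vcons ((q : Nat) → Nat) 3 (λ (i : Nat) → 8) (vcons ((b : Nat) → Nat) 2 (λ (κ : Nat) → κ) (vcons ((ε : Nat) → Nat) 1 (λ (δ : Nat) → 0) (vcons ((ν : Nat) → Nat) 0 (λ (z : Nat) → 6) (vnil ((t : Nat) → Nat))))))
observation: normalization takes exactly 17 steps under the normal-order strategy.


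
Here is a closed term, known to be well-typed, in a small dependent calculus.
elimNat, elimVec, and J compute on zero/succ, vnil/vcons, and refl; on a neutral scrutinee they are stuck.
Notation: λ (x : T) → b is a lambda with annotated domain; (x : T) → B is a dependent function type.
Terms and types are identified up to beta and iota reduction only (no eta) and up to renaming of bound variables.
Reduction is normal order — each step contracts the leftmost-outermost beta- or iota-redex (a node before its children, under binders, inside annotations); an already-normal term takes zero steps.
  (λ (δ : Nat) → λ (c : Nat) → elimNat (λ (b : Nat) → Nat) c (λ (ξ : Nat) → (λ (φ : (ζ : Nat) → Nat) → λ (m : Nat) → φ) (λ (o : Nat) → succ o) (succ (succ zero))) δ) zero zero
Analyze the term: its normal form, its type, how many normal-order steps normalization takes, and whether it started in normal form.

resulting normal form:
  zero
the term's type:
  Nat
normal-order step count: 3
term was already normal: no
first redex: a beta-redex


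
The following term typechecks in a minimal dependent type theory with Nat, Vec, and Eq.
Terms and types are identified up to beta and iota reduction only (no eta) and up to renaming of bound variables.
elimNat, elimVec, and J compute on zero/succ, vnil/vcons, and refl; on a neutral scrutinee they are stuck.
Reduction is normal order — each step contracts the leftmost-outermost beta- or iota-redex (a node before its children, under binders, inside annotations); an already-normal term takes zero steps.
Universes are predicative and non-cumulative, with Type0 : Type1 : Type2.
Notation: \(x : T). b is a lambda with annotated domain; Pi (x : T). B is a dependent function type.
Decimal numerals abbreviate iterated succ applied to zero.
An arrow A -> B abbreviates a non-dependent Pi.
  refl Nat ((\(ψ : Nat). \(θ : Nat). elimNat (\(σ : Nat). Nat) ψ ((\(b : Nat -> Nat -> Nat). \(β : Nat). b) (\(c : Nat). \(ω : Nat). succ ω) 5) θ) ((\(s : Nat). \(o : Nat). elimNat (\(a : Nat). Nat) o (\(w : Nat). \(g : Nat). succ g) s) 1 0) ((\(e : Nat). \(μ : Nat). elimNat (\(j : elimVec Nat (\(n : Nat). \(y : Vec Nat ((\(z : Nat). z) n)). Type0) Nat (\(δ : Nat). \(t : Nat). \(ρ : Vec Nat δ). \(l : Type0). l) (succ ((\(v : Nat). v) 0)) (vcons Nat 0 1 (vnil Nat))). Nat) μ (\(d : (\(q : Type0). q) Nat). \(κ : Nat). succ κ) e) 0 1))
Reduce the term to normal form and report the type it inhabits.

reduced normal form:
  refl Nat 2
inferred type:
  Eq Nat 2 2


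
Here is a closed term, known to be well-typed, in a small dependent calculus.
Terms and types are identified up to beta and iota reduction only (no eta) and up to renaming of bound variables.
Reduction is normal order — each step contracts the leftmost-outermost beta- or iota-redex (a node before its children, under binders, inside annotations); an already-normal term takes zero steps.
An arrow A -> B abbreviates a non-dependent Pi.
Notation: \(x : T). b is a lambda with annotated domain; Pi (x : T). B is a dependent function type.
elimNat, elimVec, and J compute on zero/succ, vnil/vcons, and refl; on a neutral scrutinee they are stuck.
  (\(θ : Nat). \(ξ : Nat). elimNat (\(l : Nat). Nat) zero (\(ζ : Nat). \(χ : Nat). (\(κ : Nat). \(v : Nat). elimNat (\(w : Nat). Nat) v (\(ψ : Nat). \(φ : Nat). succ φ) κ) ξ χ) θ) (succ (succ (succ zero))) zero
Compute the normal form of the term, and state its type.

resulting normal form:
  zero
type:
  Nat


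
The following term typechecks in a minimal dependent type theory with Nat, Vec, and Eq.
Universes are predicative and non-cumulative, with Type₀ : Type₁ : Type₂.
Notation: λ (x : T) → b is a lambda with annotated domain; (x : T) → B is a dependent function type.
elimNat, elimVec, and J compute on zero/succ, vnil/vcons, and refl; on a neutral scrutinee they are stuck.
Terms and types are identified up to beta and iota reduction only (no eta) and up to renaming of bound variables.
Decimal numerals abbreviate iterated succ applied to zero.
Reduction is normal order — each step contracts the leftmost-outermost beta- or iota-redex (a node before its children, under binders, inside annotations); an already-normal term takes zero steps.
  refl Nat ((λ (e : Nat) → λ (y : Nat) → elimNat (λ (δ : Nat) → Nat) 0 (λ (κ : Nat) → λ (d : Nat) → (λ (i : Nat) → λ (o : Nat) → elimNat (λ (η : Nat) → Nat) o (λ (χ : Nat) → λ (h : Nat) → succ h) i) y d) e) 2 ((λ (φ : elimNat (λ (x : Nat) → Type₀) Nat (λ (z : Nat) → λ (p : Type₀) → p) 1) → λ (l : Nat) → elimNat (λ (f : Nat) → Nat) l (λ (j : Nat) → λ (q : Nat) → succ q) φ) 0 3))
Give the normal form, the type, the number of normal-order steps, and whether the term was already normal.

reduced normal form:
  refl Nat 6
type:
  Eq Nat 6 6
steps to reach normal form (normal order): 39
already normal: no
first contracted redex: a beta-redex


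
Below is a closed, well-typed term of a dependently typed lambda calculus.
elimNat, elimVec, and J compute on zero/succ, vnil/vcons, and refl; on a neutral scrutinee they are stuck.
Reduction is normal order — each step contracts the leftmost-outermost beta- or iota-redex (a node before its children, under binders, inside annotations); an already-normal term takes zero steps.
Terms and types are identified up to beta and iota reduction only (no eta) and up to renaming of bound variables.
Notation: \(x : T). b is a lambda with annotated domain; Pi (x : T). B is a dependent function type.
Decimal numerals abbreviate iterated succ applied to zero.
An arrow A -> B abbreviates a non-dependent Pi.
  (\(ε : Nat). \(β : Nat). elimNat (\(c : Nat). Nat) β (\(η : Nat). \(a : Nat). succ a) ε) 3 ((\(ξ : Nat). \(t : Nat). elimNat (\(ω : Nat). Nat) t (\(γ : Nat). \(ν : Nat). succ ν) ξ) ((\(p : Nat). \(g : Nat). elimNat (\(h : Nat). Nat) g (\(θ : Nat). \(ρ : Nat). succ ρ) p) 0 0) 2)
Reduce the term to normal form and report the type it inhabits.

normal form:
  5
inferred type:
  Nat
observation: the first redex contracted is a beta-redex; the normal form is reached in 18 normal-order steps.


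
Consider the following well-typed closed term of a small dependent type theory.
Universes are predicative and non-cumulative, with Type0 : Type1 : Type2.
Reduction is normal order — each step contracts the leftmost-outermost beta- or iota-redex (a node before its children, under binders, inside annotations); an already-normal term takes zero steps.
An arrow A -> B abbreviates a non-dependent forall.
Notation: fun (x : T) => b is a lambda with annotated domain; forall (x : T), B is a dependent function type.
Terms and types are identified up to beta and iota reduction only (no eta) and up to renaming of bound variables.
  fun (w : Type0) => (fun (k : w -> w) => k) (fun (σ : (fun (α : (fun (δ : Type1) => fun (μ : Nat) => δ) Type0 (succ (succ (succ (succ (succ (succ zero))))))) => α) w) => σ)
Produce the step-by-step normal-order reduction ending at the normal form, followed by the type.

normal-order reduction:
  fun (w : Type0) => (fun (k : w -> w) => k) (fun (σ : (fun (α : (fun (δ : Type1) => fun (μ : Nat) => δ) Type0 (succ (succ (succ (succ (succ (succ zero))))))) => α) w) => σ)
  ~> fun (w : Type0) => fun (k : (fun (σ : (fun (α : Type1) => fun (δ : Nat) => α) Type0 (succ (succ (succ (succ (succ (succ zero))))))) => σ) w) => k
  ~> fun (w : Type0) => fun (k : w) => k
the term's type:
  forall (w : Type0), w -> w


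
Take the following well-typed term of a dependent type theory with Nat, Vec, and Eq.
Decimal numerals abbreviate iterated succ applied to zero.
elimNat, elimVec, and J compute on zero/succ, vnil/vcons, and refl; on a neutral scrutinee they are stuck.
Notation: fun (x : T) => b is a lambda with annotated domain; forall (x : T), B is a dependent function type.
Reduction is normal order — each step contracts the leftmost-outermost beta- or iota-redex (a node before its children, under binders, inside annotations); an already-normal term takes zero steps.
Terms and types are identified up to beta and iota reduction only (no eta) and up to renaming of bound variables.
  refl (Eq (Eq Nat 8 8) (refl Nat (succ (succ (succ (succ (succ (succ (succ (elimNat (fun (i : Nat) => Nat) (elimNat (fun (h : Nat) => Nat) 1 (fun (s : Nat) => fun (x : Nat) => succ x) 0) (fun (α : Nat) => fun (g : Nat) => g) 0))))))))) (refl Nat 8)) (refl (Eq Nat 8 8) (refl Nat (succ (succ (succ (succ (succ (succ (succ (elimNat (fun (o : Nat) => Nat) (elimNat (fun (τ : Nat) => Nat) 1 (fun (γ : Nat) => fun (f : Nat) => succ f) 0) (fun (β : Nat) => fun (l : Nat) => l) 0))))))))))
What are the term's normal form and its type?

resulting normal form:
  refl (Eq (Eq Nat 8 8) (refl Nat 8) (refl Nat 8)) (refl (Eq Nat 8 8) (refl Nat 8))
type:
  Eq (Eq (Eq Nat 8 8) (refl Nat 8) (refl Nat 8)) (refl (Eq Nat 8 8) (refl Nat 8)) (refl (Eq Nat 8 8) (refl Nat 8))


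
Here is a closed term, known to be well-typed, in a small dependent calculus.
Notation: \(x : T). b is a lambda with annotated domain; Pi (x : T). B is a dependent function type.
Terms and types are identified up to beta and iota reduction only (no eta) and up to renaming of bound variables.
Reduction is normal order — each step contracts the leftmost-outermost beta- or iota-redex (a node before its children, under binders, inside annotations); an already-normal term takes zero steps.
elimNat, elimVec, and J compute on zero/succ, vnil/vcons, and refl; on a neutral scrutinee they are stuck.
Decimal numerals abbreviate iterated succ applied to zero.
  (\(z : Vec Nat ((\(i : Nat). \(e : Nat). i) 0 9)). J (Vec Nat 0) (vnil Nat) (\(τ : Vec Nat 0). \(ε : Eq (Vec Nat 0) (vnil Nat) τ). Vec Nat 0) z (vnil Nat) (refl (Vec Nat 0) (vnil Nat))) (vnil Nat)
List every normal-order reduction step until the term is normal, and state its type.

normal-order reduction:
  (\(z : Vec Nat ((\(i : Nat). \(e : Nat). i) 0 9)). J (Vec Nat 0) (vnil Nat) (\(τ : Vec Nat 0). \(ε : Eq (Vec Nat 0) (vnil Nat) τ). Vec Nat 0) z (vnil Nat) (refl (Vec Nat 0) (vnil Nat))) (vnil Nat)
  ~> J (Vec Nat 0) (vnil Nat) (\(z : Vec Nat 0). \(i : Eq (Vec Nat 0) (vnil Nat) z). Vec Nat 0) (vnil Nat) (vnil Nat) (refl (Vec Nat 0) (vnil Nat))
  ~> vnil Nat
inferred type:
  Vec Nat 0


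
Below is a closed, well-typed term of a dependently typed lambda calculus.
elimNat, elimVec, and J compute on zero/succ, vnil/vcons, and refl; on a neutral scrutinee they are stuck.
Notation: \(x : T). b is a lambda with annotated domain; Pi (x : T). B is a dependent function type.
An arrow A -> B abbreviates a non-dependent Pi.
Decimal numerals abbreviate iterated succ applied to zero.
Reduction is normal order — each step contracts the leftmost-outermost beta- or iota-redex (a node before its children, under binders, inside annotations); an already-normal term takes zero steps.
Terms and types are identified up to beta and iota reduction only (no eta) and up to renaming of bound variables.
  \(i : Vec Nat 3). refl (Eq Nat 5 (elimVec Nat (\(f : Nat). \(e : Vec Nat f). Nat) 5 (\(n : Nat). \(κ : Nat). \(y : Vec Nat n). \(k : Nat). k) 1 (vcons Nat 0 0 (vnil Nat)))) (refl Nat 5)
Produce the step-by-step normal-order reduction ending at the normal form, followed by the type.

reduction (normal order):
  \(i : Vec Nat 3). refl (Eq Nat 5 (elimVec Nat (\(f : Nat). \(e : Vec Nat f). Nat) 5 (\(n : Nat). \(κ : Nat). \(y : Vec Nat n). \(k : Nat). k) 1 (vcons Nat 0 0 (vnil Nat)))) (refl Nat 5)
  ~> \(i : Vec Nat 3). refl (Eq Nat 5 ((\(f : Nat). \(e : Nat). \(n : Vec Nat f). \(κ : Nat). κ) 0 0 (vnil Nat) (elimVec Nat (\(y : Nat). \(k : Vec Nat y). Nat) 5 (\(δ : Nat). \(ε : Nat). \(ζ : Vec Nat δ). \(q : Nat). q) 0 (vnil Nat)))) (refl Nat 5)
  ~> \(i : Vec Nat 3). refl (Eq Nat 5 ((\(f : Nat). \(e : Vec Nat 0). \(n : Nat). n) 0 (vnil Nat) (elimVec Nat (\(κ : Nat). \(y : Vec Nat κ). Nat) 5 (\(k : Nat). \(δ : Nat). \(ε : Vec Nat k). \(ζ : Nat). ζ) 0 (vnil Nat)))) (refl Nat 5)
  ~> \(i : Vec Nat 3). refl (Eq Nat 5 ((\(f : Vec Nat 0). \(e : Nat). e) (vnil Nat) (elimVec Nat (\(n : Nat). \(κ : Vec Nat n). Nat) 5 (\(y : Nat). \(k : Nat). \(δ : Vec Nat y). \(ε : Nat). ε) 0 (vnil Nat)))) (refl Nat 5)
  ~> \(i : Vec Nat 3). refl (Eq Nat 5 ((\(f : Nat). f) (elimVec Nat (\(e : Nat). \(n : Vec Nat e). Nat) 5 (\(κ : Nat). \(y : Nat). \(k : Vec Nat κ). \(δ : Nat). δ) 0 (vnil Nat)))) (refl Nat 5)
  ~> \(i : Vec Nat 3). refl (Eq Nat 5 (elimVec Nat (\(f : Nat). \(e : Vec Nat f). Nat) 5 (\(n : Nat). \(κ : Nat). \(y : Vec Nat n). \(k : Nat). k) 0 (vnil Nat))) (refl Nat 5)
  ~> \(i : Vec Nat 3). refl (Eq Nat 5 5) (refl Nat 5)
type:
  Vec Nat 3 -> Eq (Eq Nat 5 5) (refl Nat 5) (refl Nat 5)


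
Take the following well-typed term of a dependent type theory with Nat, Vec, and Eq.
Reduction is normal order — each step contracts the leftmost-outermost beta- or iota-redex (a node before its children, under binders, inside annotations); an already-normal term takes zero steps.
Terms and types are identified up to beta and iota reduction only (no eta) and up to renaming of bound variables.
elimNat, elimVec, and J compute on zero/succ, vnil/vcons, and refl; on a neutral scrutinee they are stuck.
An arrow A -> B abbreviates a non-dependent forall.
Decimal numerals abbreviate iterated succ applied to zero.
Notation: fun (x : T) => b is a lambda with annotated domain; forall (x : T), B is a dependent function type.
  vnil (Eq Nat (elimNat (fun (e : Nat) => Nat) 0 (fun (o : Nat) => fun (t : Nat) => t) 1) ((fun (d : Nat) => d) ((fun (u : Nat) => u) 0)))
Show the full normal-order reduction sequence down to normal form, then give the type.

reduction (normal order):
  vnil (Eq Nat (elimNat (fun (e : Nat) => Nat) 0 (fun (o : Nat) => fun (t : Nat) => t) 1) ((fun (d : Nat) => d) ((fun (u : Nat) => u) 0)))
  ~> vnil (Eq Nat ((fun (e : Nat) => fun (o : Nat) => o) 0 (elimNat (fun (t : Nat) => Nat) 0 (fun (d : Nat) => fun (u : Nat) => u) 0)) ((fun (n : Nat) => n) ((fun (y : Nat) => y) 0)))
  ~> vnil (Eq Nat ((fun (e : Nat) => e) (elimNat (fun (o : Nat) => Nat) 0 (fun (t : Nat) => fun (d : Nat) => d) 0)) ((fun (u : Nat) => u) ((fun (n : Nat) => n) 0)))
  ~> vnil (Eq Nat (elimNat (fun (e : Nat) => Nat) 0 (fun (o : Nat) => fun (t : Nat) => t) 0) ((fun (d : Nat) => d) ((fun (u : Nat) => u) 0)))
  ~> vnil (Eq Nat 0 ((fun (e : Nat) => e) ((fun (o : Nat) => o) 0)))
  ~> vnil (Eq Nat 0 ((fun (e : Nat) => e) 0))
  ~> vnil (Eq Nat 0 0)
the term's type:
  Vec (Eq Nat 0 0) 0


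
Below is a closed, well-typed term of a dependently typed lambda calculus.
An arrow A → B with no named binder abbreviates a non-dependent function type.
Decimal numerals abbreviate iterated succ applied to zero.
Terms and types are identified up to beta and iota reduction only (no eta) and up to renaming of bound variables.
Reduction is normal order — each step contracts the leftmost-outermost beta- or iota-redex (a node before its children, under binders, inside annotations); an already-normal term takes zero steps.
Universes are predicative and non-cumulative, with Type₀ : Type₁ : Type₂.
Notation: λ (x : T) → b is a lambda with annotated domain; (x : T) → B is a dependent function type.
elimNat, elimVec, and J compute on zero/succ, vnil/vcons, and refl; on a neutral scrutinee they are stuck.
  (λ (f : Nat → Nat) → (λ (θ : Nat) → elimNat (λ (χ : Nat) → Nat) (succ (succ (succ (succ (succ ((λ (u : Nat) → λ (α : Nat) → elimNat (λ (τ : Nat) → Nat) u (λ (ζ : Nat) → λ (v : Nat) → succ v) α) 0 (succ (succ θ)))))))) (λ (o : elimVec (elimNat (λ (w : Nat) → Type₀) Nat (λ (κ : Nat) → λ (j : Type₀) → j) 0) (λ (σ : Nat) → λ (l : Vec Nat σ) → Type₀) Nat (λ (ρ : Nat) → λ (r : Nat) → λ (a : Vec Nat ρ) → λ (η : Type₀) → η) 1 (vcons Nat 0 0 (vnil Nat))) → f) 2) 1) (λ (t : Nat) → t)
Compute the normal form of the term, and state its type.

normal form:
  8
type:
  Nat


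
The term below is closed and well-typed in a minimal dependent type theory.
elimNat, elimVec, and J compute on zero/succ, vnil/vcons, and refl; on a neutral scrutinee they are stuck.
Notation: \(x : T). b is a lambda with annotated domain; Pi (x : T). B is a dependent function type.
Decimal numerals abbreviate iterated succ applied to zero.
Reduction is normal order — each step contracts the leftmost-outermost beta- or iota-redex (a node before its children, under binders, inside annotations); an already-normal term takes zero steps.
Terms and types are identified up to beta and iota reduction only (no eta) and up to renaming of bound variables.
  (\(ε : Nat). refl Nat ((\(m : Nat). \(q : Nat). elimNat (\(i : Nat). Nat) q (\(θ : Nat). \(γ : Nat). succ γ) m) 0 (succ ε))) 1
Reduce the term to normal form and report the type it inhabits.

reduced normal form:
  refl Nat 2
inferred type:
  Eq Nat 2 2
observation: the term reaches its normal form after 4 normal-order steps.


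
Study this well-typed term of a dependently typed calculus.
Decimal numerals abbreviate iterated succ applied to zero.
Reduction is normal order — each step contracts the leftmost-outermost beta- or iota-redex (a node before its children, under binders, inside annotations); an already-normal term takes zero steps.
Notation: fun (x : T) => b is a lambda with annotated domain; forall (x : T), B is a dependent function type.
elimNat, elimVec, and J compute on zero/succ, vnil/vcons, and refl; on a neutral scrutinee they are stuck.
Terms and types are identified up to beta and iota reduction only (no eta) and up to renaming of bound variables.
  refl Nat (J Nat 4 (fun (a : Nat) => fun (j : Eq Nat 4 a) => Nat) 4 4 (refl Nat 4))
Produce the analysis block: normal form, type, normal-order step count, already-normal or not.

normal form:
  refl Nat 4
inferred type:
  Eq Nat 4 4
reduction steps (normal order): 1
term was already normal: no
first contracted redex: a J iota-redex


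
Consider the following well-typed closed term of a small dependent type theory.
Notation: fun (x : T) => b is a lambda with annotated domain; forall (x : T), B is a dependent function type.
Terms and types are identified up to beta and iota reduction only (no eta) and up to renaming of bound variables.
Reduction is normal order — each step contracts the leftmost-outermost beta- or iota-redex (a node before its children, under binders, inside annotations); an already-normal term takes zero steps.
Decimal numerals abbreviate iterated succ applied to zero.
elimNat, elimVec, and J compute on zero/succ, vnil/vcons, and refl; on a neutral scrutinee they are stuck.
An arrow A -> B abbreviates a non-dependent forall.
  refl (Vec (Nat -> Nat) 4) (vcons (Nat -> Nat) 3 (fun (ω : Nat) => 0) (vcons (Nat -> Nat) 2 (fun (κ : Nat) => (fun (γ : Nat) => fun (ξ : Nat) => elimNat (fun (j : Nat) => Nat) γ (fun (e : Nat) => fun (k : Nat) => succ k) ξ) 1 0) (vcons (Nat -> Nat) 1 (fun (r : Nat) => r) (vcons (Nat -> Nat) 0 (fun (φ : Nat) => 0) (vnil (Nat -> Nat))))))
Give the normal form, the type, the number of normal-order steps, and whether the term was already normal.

normal form:
  refl (Vec (Nat -> Nat) 4) (vcons (Nat -> Nat) 3 (fun (ω : Nat) => 0) (vcons (Nat -> Nat) 2 (fun (κ : Nat) => 1) (vcons (Nat -> Nat) 1 (fun (γ : Nat) => γ) (vcons (Nat -> Nat) 0 (fun (ξ : Nat) => 0) (vnil (Nat -> Nat))))))
type:
  Eq (Vec (Nat -> Nat) 4) (vcons (Nat -> Nat) 3 (fun (ω : Nat) => 0) (vcons (Nat -> Nat) 2 (fun (κ : Nat) => 1) (vcons (Nat -> Nat) 1 (fun (γ : Nat) => γ) (vcons (Nat -> Nat) 0 (fun (ξ : Nat) => 0) (vnil (Nat -> Nat)))))) (vcons (Nat -> Nat) 3 (fun (j : Nat) => 0) (vcons (Nat -> Nat) 2 (fun (e : Nat) => 1) (vcons (Nat -> Nat) 1 (fun (k : Nat) => k) (vcons (Nat -> Nat) 0 (fun (r : Nat) => 0) (vnil (Nat -> Nat))))))
reduction steps (normal order): 3
already normal: no
first contracted redex: a beta-redex


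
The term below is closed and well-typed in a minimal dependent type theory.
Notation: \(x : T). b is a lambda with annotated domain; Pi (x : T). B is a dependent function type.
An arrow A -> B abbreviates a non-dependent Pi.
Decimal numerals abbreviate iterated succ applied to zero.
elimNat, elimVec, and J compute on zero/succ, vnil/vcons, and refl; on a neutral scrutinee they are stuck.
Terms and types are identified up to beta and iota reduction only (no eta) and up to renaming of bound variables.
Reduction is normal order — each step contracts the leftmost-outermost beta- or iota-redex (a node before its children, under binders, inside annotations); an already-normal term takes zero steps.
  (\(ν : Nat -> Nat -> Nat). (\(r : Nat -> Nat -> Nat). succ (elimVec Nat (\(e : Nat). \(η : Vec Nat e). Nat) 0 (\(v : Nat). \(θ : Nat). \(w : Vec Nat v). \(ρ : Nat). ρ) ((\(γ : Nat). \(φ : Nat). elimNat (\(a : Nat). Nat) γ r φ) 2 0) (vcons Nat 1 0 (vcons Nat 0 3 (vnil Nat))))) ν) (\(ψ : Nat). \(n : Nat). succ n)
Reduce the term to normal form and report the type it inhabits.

resulting normal form:
  1
the term's type:
  Nat
observation: the term reaches its normal form after 13 normal-order steps.


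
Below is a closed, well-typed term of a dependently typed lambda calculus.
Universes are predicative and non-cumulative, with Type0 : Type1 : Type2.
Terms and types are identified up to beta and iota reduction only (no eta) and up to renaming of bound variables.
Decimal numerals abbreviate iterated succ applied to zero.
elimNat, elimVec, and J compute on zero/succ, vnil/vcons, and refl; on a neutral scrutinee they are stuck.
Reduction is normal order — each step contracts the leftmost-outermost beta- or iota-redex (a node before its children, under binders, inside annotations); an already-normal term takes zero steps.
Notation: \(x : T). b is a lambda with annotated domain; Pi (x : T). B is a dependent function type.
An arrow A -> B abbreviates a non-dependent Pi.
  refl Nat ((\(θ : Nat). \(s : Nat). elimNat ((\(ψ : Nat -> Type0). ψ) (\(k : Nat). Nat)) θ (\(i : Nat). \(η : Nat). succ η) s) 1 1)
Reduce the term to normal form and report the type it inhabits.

resulting normal form:
  refl Nat 2
inferred type:
  Eq Nat 2 2
observation: the leftmost-outermost redex is a beta-redex, and normalization takes 6 steps.


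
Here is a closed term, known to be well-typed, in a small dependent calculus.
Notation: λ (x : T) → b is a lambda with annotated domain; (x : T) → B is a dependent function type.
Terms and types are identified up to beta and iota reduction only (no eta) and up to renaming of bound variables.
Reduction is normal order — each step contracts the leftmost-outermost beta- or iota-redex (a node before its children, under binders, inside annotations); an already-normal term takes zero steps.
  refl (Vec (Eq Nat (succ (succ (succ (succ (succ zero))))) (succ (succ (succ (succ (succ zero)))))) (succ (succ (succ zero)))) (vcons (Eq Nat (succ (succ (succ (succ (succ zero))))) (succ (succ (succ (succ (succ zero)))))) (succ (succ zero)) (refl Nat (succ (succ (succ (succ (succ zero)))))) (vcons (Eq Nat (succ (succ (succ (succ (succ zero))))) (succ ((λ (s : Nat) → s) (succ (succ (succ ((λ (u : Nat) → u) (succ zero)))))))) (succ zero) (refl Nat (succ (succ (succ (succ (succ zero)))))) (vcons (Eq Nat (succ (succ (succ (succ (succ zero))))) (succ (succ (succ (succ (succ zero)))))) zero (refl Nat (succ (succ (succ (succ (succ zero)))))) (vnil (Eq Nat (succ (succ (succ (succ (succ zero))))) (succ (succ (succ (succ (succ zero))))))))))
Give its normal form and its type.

normal form:
  refl (Vec (Eq Nat (succ (succ (succ (succ (succ zero))))) (succ (succ (succ (succ (succ zero)))))) (succ (succ (succ zero)))) (vcons (Eq Nat (succ (succ (succ (succ (succ zero))))) (succ (succ (succ (succ (succ zero)))))) (succ (succ zero)) (refl Nat (succ (succ (succ (succ (succ zero)))))) (vcons (Eq Nat (succ (succ (succ (succ (succ zero))))) (succ (succ (succ (succ (succ zero)))))) (succ zero) (refl Nat (succ (succ (succ (succ (succ zero)))))) (vcons (Eq Nat (succ (succ (succ (succ (succ zero))))) (succ (succ (succ (succ (succ zero)))))) zero (refl Nat (succ (succ (succ (succ (succ zero)))))) (vnil (Eq Nat (succ (succ (succ (succ (succ zero))))) (succ (succ (succ (succ (succ zero))))))))))
type:
  Eq (Vec (Eq Nat (succ (succ (succ (succ (succ zero))))) (succ (succ (succ (succ (succ zero)))))) (succ (succ (succ zero)))) (vcons (Eq Nat (succ (succ (succ (succ (succ zero))))) (succ (succ (succ (succ (succ zero)))))) (succ (succ zero)) (refl Nat (succ (succ (succ (succ (succ zero)))))) (vcons (Eq Nat (succ (succ (succ (succ (succ zero))))) (succ (succ (succ (succ (succ zero)))))) (succ zero) (refl Nat (succ (succ (succ (succ (succ zero)))))) (vcons (Eq Nat (succ (succ (succ (succ (succ zero))))) (succ (succ (succ (succ (succ zero)))))) zero (refl Nat (succ (succ (succ (succ (succ zero)))))) (vnil (Eq Nat (succ (succ (succ (succ (succ zero))))) (succ (succ (succ (succ (succ zero)))))))))) (vcons (Eq Nat (succ (succ (succ (succ (succ zero))))) (succ (succ (succ (succ (succ zero)))))) (succ (succ zero)) (refl Nat (succ (succ (succ (succ (succ zero)))))) (vcons (Eq Nat (succ (succ (succ (succ (succ zero))))) (succ (succ (succ (succ (succ zero)))))) (succ zero) (refl Nat (succ (succ (succ (succ (succ zero)))))) (vcons (Eq Nat (succ (succ (succ (succ (succ zero))))) (succ (succ (succ (succ (succ zero)))))) zero (refl Nat (succ (succ (succ (succ (succ zero)))))) (vnil (Eq Nat (succ (succ (succ (succ (succ zero))))) (succ (succ (succ (succ (succ zero))))))))))
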